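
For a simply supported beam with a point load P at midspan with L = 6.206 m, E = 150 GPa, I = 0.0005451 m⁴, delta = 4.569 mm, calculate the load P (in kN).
Model: a simply supported beam with a point load P at midspan, so delta = (P·L^3) / (48·E·I).
Solve for P: P = (48·delta·E·I) / L^3.
Convert to SI units:
  E = 150 GPa = 1.5 × 10¹¹ Pa
  delta = 4.569 mm = 0.004569 m
Substitute:
  P = (48 × 0.004569 × (1.5 × 10¹¹) × 0.0005451) / 6.206^3
  P = 75020 N
Convert: P = 75020 N = 75.02 kN
Final answer: P = 75.02 kN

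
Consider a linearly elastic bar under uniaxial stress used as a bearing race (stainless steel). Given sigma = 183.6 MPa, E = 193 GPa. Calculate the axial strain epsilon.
Model: a linearly elastic bar under uniaxial stress, so epsilon = sigma / E.
Convert to SI units:
  sigma = 183.6 MPa = 1.836 × 10⁸ Pa
  E = 193 GPa = 1.93 × 10¹¹ Pa
Substitute:
  epsilon = (1.836 × 10⁸) / (1.93 × 10¹¹)
  epsilon = 0.0009513
Final answer: epsilon = 0.0009513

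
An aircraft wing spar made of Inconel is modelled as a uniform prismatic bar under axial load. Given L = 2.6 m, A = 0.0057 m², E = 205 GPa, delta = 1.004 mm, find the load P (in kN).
Model: a uniform prismatic bar under axial load, so delta = (P·L) / (A·E).
Solve for P: P = (delta·A·E) / L.
Convert to SI units:
  E = 205 GPa = 2.05 × 10¹¹ Pa
  delta = 1.004 mm = 0.001004 m
Substitute:
  P = (0.001004 × 0.0057 × (2.05 × 10¹¹)) / 2.6
  P = 451200 N
Convert: P = 451200 N = 451.2 kN
Final answer: P = 451.2 kN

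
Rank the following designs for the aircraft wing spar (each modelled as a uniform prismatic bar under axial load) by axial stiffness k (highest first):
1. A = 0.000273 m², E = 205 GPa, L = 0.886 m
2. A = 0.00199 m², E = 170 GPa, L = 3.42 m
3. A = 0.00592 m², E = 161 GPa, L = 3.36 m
Model: a uniform prismatic bar under axial load, so k = (A·E) / L (SI units).
  Case 1: k = (0.000273 × (2.05 × 10¹¹)) / 0.886 = 6.317 × 10⁷ N/m = 63.17 MN/m
  Case 2: k = (0.00199 × (1.7 × 10¹¹)) / 3.42 = 9.892 × 10⁷ N/m = 98.92 MN/m
  Case 3: k = (0.00592 × (1.61 × 10¹¹)) / 3.36 = 2.837 × 10⁸ N/m = 283.7 MN/m
Ordering: 283.7 MN/m (case 3) > 98.92 MN/m (case 2) > 63.17 MN/m (case 1)
Final answer: 3, 2, 1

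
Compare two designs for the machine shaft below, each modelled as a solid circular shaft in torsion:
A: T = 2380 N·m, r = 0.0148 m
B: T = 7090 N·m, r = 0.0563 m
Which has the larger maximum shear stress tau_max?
Model: a solid circular shaft in torsion, so tau_max = (2·T) / (π·r^3) (SI units).
  A: tau_max = (2 × 2380) / (π × 0.0148^3) = 4.674 × 10⁸ Pa = 467.4 MPa
  B: tau_max = (2 × 7090) / (π × 0.0563^3) = 2.529 × 10⁷ Pa = 25.29 MPa
467.4 MPa > 25.29 MPa, so A is larger.
Final answer: A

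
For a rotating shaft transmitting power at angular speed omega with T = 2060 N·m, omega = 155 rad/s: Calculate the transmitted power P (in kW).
Model: a rotating shaft transmitting power at angular speed omega, so P = T·omega.
Substitute:
  P = 2060 × 155
  P = 319300 W
Convert: P = 319300 W = 319.3 kW
Final answer: P = 319.3 kW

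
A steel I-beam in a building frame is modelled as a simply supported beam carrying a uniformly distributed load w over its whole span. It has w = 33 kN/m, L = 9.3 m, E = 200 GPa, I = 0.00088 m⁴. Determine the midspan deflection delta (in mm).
Model: a simply supported beam carrying a uniformly distributed load w over its whole span, so delta = (5·w·L^4) / (384·E·I).
Convert to SI units:
  w = 33 kN/m = 33000 N/m
  E = 200 GPa = 2 × 10¹¹ Pa
Substitute:
  delta = (5 × 33000 × 9.3^4) / (384 × (2 × 10¹¹) × 0.00088)
  delta = 0.01826 m
Convert: delta = 0.01826 m = 18.26 mm
Final answer: delta = 18.26 mm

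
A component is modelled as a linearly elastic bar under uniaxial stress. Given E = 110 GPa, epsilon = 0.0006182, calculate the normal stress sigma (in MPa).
Model: a linearly elastic bar under uniaxial stress, so epsilon = sigma / E.
Solve for sigma: sigma = epsilon·E.
Convert to SI units:
  E = 110 GPa = 1.1 × 10¹¹ Pa
Substitute:
  sigma = 0.0006182 × (1.1 × 10¹¹)
  sigma = 6.8 × 10⁷ Pa
Convert: sigma = 6.8 × 10⁷ Pa = 68 MPa
Final answer: sigma = 68 MPa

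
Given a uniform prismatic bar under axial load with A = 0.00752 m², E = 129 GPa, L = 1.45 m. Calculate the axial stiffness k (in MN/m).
Model: a uniform prismatic bar under axial load, so k = (A·E) / L.
Convert to SI units:
  E = 129 GPa = 1.29 × 10¹¹ Pa
Substitute:
  k = (0.00752 × (1.29 × 10¹¹)) / 1.45
  k = 6.69 × 10⁸ N/m
Convert: k = 6.69 × 10⁸ N/m = 669 MN/m
Final answer: k = 669 MN/m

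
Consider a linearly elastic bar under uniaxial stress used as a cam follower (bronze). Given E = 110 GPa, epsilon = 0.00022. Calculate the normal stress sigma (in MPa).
Model: a linearly elastic bar under uniaxial stress, so sigma = E·epsilon.
Convert to SI units:
  E = 110 GPa = 1.1 × 10¹¹ Pa
Substitute:
  sigma = (1.1 × 10¹¹) × 0.00022
  sigma = 2.42 × 10⁷ Pa
Convert: sigma = 2.42 × 10⁷ Pa = 24.2 MPa
Final answer: sigma = 24.2 MPa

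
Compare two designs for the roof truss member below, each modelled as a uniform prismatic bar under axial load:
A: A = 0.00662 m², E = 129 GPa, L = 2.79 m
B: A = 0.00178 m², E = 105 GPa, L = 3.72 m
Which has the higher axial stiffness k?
Model: a uniform prismatic bar under axial load, so k = (A·E) / L (SI units).
  A: k = (0.00662 × (1.29 × 10¹¹)) / 2.79 = 3.061 × 10⁸ N/m = 306.1 MN/m
  B: k = (0.00178 × (1.05 × 10¹¹)) / 3.72 = 5.024 × 10⁷ N/m = 50.24 MN/m
306.1 MN/m > 50.24 MN/m, so A is larger.
Final answer: A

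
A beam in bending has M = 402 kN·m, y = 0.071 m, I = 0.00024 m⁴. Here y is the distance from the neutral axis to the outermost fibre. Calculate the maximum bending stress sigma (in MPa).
Model: a beam in bending, so sigma = (M·y) / I.
Convert to SI units:
  M = 402 kN·m = 402000 N·m
Substitute:
  sigma = (402000 × 0.071) / 0.00024
  sigma = 1.189 × 10⁸ Pa
Convert: sigma = 1.189 × 10⁸ Pa = 118.9 MPa
Final answer: sigma = 118.9 MPa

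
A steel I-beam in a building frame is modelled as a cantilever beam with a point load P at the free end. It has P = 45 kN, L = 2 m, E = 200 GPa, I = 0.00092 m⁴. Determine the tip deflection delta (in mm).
Model: a cantilever beam with a point load P at the free end, so delta = (P·L^3) / (3·E·I).
Convert to SI units:
  P = 45 kN = 45000 N
  E = 200 GPa = 2 × 10¹¹ Pa
Substitute:
  delta = (45000 × 2^3) / (3 × (2 × 10¹¹) × 0.00092)
  delta = 0.0006522 m
Convert: delta = 0.0006522 m = 0.6522 mm
Final answer: delta = 0.6522 mm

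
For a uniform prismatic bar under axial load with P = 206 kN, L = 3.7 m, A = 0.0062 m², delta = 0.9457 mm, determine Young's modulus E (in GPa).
Model: a uniform prismatic bar under axial load, so delta = (P·L) / (A·E).
Solve for E: E = (P·L) / (delta·A).
Convert to SI units:
  P = 206 kN = 206000 N
  delta = 0.9457 mm = 0.0009457 m
Substitute:
  E = (206000 × 3.7) / (0.0009457 × 0.0062)
  E = 1.3 × 10¹¹ Pa
Convert: E = 1.3 × 10¹¹ Pa = 130 GPa
Final answer: E = 130 GPa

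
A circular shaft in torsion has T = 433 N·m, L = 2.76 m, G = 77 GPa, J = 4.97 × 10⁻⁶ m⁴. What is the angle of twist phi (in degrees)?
Model: a circular shaft in torsion, so phi = (T·L) / (G·J).
Convert to SI units:
  G = 77 GPa = 7.7 × 10¹⁰ Pa
Substitute:
  phi = (433 × 2.76) / ((7.7 × 10¹⁰) × (4.97 × 10⁻⁶))
  phi = 0.003123 rad
Convert to degrees: phi = 0.003123 × 180/π = 0.1789°
Final answer: phi = 0.1789°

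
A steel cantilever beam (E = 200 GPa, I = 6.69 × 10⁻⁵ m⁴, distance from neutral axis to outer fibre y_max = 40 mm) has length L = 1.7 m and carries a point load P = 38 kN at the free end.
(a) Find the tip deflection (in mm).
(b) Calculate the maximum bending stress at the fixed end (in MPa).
(a) Tip deflection of a cantilever with an end point load: δ = P·L^3 / (3·E·I). Convert P = 38 kN = 38000 N, E = 200 GPa = 2 × 10¹¹ Pa.
  δ = (38000 × 1.7^3) / (3 × (2 × 10¹¹) × (6.69 × 10⁻⁵)) = 0.004651 m = 4.651 mm
(b) Maximum bending moment at the fixed end: M = P·L = 38000 × 1.7 = 64600 N·m. Convert y_max = 40 mm = 0.04 m.
  σ = M·y_max / I = (64600 × 0.04) / (6.69 × 10⁻⁵) = 3.862 × 10⁷ Pa = 38.62 MPa
Final answer: (a) δ = 4.651 mm, (b) σ = 38.62 MPa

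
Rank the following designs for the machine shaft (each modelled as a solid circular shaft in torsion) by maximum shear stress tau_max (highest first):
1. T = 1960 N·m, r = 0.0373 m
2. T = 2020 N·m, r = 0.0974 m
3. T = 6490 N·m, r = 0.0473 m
Model: a solid circular shaft in torsion, so tau_max = (2·T) / (π·r^3) (SI units).
  Case 1: tau_max = (2 × 1960) / (π × 0.0373^3) = 2.404 × 10⁷ Pa = 24.04 MPa
  Case 2: tau_max = (2 × 2020) / (π × 0.0974^3) = 1.392 × 10⁶ Pa = 1.392 MPa
  Case 3: tau_max = (2 × 6490) / (π × 0.0473^3) = 3.904 × 10⁷ Pa = 39.04 MPa
Ordering: 39.04 MPa (case 3) > 24.04 MPa (case 1) > 1.392 MPa (case 2)
Final answer: 3, 1, 2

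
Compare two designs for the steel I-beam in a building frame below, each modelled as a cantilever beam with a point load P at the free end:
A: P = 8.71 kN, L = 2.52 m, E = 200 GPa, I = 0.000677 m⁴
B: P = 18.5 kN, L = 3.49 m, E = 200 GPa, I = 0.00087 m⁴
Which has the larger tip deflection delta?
Model: a cantilever beam with a point load P at the free end, so delta = (P·L^3) / (3·E·I) (SI units).
  A: delta = (8710 × 2.52^3) / (3 × (2 × 10¹¹) × 0.000677) = 0.0003431 m = 0.3431 mm
  B: delta = (18500 × 3.49^3) / (3 × (2 × 10¹¹) × 0.00087) = 0.001507 m = 1.507 mm
1.507 mm > 0.3431 mm, so B is larger.
Final answer: B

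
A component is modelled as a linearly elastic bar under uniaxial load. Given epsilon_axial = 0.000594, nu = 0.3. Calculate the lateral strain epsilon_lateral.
Model: a linearly elastic bar under uniaxial load, so epsilon_lateral = -nu·epsilon_axial.
Substitute:
  epsilon_lateral = -(0.3 × 0.000594)
  epsilon_lateral = -0.0001782
Final answer: epsilon_lateral = -0.0001782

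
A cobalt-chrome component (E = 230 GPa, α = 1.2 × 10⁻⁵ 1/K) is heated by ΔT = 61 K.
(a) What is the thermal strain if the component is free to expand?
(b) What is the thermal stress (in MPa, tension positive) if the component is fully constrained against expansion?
(a) Free thermal strain ε_th = α·ΔT = (1.2 × 10⁻⁵) × 61 = 0.000732
(b) Fully constrained, the expansion is suppressed, so σ = -E·α·ΔT. Convert E = 230 GPa = 2.3 × 10¹¹ Pa.
  σ = -(2.3 × 10¹¹) × (1.2 × 10⁻⁵) × 61 = -1.684 × 10⁸ Pa = -168.4 MPa (compressive)
Final answer: (a) ε_th = 0.000732, (b) σ = -168.4 MPa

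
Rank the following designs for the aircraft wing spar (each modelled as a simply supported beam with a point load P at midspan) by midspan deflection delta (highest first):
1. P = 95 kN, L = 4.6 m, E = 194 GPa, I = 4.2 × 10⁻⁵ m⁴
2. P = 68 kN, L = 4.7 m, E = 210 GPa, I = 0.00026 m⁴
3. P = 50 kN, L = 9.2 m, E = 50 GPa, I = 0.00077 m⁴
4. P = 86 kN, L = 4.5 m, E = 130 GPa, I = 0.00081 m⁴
Model: a simply supported beam with a point load P at midspan, so delta = (P·L^3) / (48·E·I) (SI units).
  Case 1: delta = (95000 × 4.6^3) / (48 × (1.94 × 10¹¹) × (4.2 × 10⁻⁵)) = 0.02364 m = 23.64 mm
  Case 2: delta = (68000 × 4.7^3) / (48 × (2.1 × 10¹¹) × 0.00026) = 0.002694 m = 2.694 mm
  Case 3: delta = (50000 × 9.2^3) / (48 × (5 × 10¹⁰) × 0.00077) = 0.02107 m = 21.07 mm
  Case 4: delta = (86000 × 4.5^3) / (48 × (1.3 × 10¹¹) × 0.00081) = 0.00155 m = 1.55 mm
Ordering: 23.64 mm (case 1) > 21.07 mm (case 3) > 2.694 mm (case 2) > 1.55 mm (case 4)
Final answer: 1, 3, 2, 4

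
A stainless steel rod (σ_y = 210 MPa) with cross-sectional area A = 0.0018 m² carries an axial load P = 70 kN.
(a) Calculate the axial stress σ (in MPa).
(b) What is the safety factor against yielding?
(a) Axial stress σ = P/A. Convert P = 70 kN = 70000 N.
  σ = 70000 / 0.0018 = 3.889 × 10⁷ Pa = 38.89 MPa
(b) Safety factor SF = σ_y/σ = 210 / 38.89 = 5.4
Final answer: (a) σ = 38.89 MPa, (b) SF = 5.4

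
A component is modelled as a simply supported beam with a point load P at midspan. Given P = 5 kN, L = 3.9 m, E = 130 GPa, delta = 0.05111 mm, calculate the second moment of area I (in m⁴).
Model: a simply supported beam with a point load P at midspan, so delta = (P·L^3) / (48·E·I).
Solve for I: I = (P·L^3) / (48·delta·E).
Convert to SI units:
  P = 5 kN = 5000 N
  E = 130 GPa = 1.3 × 10¹¹ Pa
  delta = 0.05111 mm = 5.111 × 10⁻⁵ m
Substitute:
  I = (5000 × 3.9^3) / (48 × (5.111 × 10⁻⁵) × (1.3 × 10¹¹))
  I = 0.00093 m⁴
Final answer: I = 0.00093 m⁴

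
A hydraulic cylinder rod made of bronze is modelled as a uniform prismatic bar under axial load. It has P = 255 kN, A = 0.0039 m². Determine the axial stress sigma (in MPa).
Model: a uniform prismatic bar under axial load, so sigma = P / A.
Convert to SI units:
  P = 255 kN = 255000 N
Substitute:
  sigma = 255000 / 0.0039
  sigma = 6.538 × 10⁷ Pa
Convert: sigma = 6.538 × 10⁷ Pa = 65.38 MPa
Final answer: sigma = 65.38 MPa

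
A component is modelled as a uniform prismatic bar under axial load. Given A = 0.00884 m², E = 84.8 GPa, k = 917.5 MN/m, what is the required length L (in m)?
Model: a uniform prismatic bar under axial load, so k = (A·E) / L.
Solve for L: L = (A·E) / k.
Convert to SI units:
  E = 84.8 GPa = 8.48 × 10¹⁰ Pa
  k = 917.5 MN/m = 9.175 × 10⁸ N/m
Substitute:
  L = (0.00884 × (8.48 × 10¹⁰)) / (9.175 × 10⁸)
  L = 0.817 m
Final answer: L = 0.817 m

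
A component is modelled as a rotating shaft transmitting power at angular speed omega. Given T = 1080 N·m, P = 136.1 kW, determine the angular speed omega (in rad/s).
Model: a rotating shaft transmitting power at angular speed omega, so P = T·omega.
Solve for omega: omega = P / T.
Convert to SI units:
  P = 136.1 kW = 136100 W
Substitute:
  omega = 136100 / 1080
  omega = 126 rad/s
Final answer: omega = 126 rad/s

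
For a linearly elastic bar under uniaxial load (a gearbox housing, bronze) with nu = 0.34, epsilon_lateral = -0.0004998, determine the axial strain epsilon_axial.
Model: a linearly elastic bar under uniaxial load, so epsilon_lateral = -nu·epsilon_axial.
Solve for epsilon_axial: epsilon_axial = -epsilon_lateral / nu.
Substitute:
  epsilon_axial = -(-0.0004998) / 0.34
  epsilon_axial = 0.00147
Final answer: epsilon_axial = 0.00147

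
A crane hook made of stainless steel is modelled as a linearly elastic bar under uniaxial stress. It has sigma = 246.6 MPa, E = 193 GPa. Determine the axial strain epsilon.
Model: a linearly elastic bar under uniaxial stress, so epsilon = sigma / E.
Convert to SI units:
  sigma = 246.6 MPa = 2.466 × 10⁸ Pa
  E = 193 GPa = 1.93 × 10¹¹ Pa
Substitute:
  epsilon = (2.466 × 10⁸) / (1.93 × 10¹¹)
  epsilon = 0.001278
Final answer: epsilon = 0.001278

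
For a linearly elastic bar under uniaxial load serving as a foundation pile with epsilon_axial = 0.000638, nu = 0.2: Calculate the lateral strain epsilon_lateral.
Model: a linearly elastic bar under uniaxial load, so epsilon_lateral = -nu·epsilon_axial.
Substitute:
  epsilon_lateral = -(0.2 × 0.000638)
  epsilon_lateral = -0.0001276
Final answer: epsilon_lateral = -0.0001276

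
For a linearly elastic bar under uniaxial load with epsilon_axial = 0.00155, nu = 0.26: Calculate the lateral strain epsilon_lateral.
Model: a linearly elastic bar under uniaxial load, so epsilon_lateral = -nu·epsilon_axial.
Substitute:
  epsilon_lateral = -(0.26 × 0.00155)
  epsilon_lateral = -0.000403
Final answer: epsilon_lateral = -0.000403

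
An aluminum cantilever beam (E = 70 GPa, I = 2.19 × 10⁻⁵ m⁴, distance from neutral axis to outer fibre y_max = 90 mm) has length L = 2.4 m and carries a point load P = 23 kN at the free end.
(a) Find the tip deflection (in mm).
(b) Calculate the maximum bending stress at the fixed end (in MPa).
(a) Tip deflection of a cantilever with an end point load: δ = P·L^3 / (3·E·I). Convert P = 23 kN = 23000 N, E = 70 GPa = 7 × 10¹⁰ Pa.
  δ = (23000 × 2.4^3) / (3 × (7 × 10¹⁰) × (2.19 × 10⁻⁵)) = 0.06914 m = 69.14 mm
(b) Maximum bending moment at the fixed end: M = P·L = 23000 × 2.4 = 55200 N·m. Convert y_max = 90 mm = 0.09 m.
  σ = M·y_max / I = (55200 × 0.09) / (2.19 × 10⁻⁵) = 2.268 × 10⁸ Pa = 226.8 MPa
Final answer: (a) δ = 69.14 mm, (b) σ = 226.8 MPa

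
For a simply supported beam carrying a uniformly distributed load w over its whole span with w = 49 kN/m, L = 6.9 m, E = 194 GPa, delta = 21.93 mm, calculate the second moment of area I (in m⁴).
Model: a simply supported beam carrying a uniformly distributed load w over its whole span, so delta = (5·w·L^4) / (384·E·I).
Solve for I: I = (5·w·L^4) / (384·delta·E).
Convert to SI units:
  w = 49 kN/m = 49000 N/m
  E = 194 GPa = 1.94 × 10¹¹ Pa
  delta = 21.93 mm = 0.02193 m
Substitute:
  I = (5 × 49000 × 6.9^4) / (384 × 0.02193 × (1.94 × 10¹¹))
  I = 0.0003399 m⁴
Final answer: I = 0.0003399 m⁴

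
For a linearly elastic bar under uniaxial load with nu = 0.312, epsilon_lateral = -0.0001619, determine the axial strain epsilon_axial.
Model: a linearly elastic bar under uniaxial load, so epsilon_lateral = -nu·epsilon_axial.
Solve for epsilon_axial: epsilon_axial = -epsilon_lateral / nu.
Substitute:
  epsilon_axial = -(-0.0001619) / 0.312
  epsilon_axial = 0.0005189
Final answer: epsilon_axial = 0.0005189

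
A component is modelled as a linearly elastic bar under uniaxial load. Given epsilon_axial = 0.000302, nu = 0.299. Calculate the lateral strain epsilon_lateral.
Model: a linearly elastic bar under uniaxial load, so epsilon_lateral = -nu·epsilon_axial.
Substitute:
  epsilon_lateral = -(0.299 × 0.000302)
  epsilon_lateral = -9.03 × 10⁻⁵
Final answer: epsilon_lateral = -9.03 × 10⁻⁵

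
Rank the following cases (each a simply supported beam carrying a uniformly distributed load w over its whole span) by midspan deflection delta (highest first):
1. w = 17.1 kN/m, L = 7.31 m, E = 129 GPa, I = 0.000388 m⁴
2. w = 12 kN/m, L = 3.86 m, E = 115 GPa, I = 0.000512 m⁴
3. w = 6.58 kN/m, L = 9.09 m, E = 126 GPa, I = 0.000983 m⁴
Model: a simply supported beam carrying a uniformly distributed load w over its whole span, so delta = (5·w·L^4) / (384·E·I) (SI units).
  Case 1: delta = (5 × 17100 × 7.31^4) / (384 × (1.29 × 10¹¹) × 0.000388) = 0.0127 m = 12.7 mm
  Case 2: delta = (5 × 12000 × 3.86^4) / (384 × (1.15 × 10¹¹) × 0.000512) = 0.0005891 m = 0.5891 mm
  Case 3: delta = (5 × 6580 × 9.09^4) / (384 × (1.26 × 10¹¹) × 0.000983) = 0.004723 m = 4.723 mm
Ordering: 12.7 mm (case 1) > 4.723 mm (case 3) > 0.5891 mm (case 2)
Final answer: 1, 3, 2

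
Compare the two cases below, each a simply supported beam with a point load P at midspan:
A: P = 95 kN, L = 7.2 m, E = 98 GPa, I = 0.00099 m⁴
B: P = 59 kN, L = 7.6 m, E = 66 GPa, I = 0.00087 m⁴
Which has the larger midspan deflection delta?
Model: a simply supported beam with a point load P at midspan, so delta = (P·L^3) / (48·E·I) (SI units).
  A: delta = (95000 × 7.2^3) / (48 × (9.8 × 10¹⁰) × 0.00099) = 0.007614 m = 7.614 mm
  B: delta = (59000 × 7.6^3) / (48 × (6.6 × 10¹⁰) × 0.00087) = 0.009397 m = 9.397 mm
9.397 mm > 7.614 mm, so B is larger.
Final answer: B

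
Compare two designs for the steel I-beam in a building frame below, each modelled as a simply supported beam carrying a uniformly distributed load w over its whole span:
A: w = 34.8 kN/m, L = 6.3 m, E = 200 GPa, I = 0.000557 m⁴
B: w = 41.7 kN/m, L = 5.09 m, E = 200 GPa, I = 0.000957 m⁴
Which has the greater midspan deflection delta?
Model: a simply supported beam carrying a uniformly distributed load w over its whole span, so delta = (5·w·L^4) / (384·E·I) (SI units).
  A: delta = (5 × 34800 × 6.3^4) / (384 × (2 × 10¹¹) × 0.000557) = 0.006408 m = 6.408 mm
  B: delta = (5 × 41700 × 5.09^4) / (384 × (2 × 10¹¹) × 0.000957) = 0.001904 m = 1.904 mm
6.408 mm > 1.904 mm, so A is larger.
Final answer: A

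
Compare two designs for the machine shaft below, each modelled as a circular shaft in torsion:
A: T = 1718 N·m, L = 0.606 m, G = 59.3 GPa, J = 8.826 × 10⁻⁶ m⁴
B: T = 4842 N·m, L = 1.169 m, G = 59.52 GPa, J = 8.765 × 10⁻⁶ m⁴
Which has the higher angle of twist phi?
Model: a circular shaft in torsion, so phi = (T·L) / (G·J) (SI units).
  A: phi = (1718 × 0.606) / ((5.93 × 10¹⁰) × (8.826 × 10⁻⁶)) = 0.001989 rad = 0.114°
  B: phi = (4842 × 1.169) / ((5.952 × 10¹⁰) × (8.765 × 10⁻⁶)) = 0.01085 rad = 0.6217°
0.6217° > 0.114°, so B is larger.
Final answer: B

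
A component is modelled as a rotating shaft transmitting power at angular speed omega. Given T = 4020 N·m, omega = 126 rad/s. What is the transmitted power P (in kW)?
Model: a rotating shaft transmitting power at angular speed omega, so P = T·omega.
Substitute:
  P = 4020 × 126
  P = 506500 W
Convert: P = 506500 W = 506.5 kW
Final answer: P = 506.5 kW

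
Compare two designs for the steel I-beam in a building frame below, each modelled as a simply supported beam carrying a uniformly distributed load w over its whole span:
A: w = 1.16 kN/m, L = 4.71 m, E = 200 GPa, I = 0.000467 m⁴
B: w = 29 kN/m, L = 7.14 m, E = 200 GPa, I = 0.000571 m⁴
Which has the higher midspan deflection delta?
Model: a simply supported beam carrying a uniformly distributed load w over its whole span, so delta = (5·w·L^4) / (384·E·I) (SI units).
  A: delta = (5 × 1160 × 4.71^4) / (384 × (2 × 10¹¹) × 0.000467) = 7.959 × 10⁻⁵ m = 0.07959 mm
  B: delta = (5 × 29000 × 7.14^4) / (384 × (2 × 10¹¹) × 0.000571) = 0.008593 m = 8.593 mm
8.593 mm > 0.07959 mm, so B is larger.
Final answer: B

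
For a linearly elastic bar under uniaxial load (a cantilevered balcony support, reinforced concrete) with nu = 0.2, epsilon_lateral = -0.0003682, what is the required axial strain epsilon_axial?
Model: a linearly elastic bar under uniaxial load, so epsilon_lateral = -nu·epsilon_axial.
Solve for epsilon_axial: epsilon_axial = -epsilon_lateral / nu.
Substitute:
  epsilon_axial = -(-0.0003682) / 0.2
  epsilon_axial = 0.001841
Final answer: epsilon_axial = 0.001841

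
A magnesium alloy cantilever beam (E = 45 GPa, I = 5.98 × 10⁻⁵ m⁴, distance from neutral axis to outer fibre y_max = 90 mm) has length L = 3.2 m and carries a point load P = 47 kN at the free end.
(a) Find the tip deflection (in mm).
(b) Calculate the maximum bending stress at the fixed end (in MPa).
(a) Tip deflection of a cantilever with an end point load: δ = P·L^3 / (3·E·I). Convert P = 47 kN = 47000 N, E = 45 GPa = 4.5 × 10¹⁰ Pa.
  δ = (47000 × 3.2^3) / (3 × (4.5 × 10¹⁰) × (5.98 × 10⁻⁵)) = 0.1908 m = 190.8 mm
(b) Maximum bending moment at the fixed end: M = P·L = 47000 × 3.2 = 150400 N·m. Convert y_max = 90 mm = 0.09 m.
  σ = M·y_max / I = (150400 × 0.09) / (5.98 × 10⁻⁵) = 2.264 × 10⁸ Pa = 226.4 MPa
Final answer: (a) δ = 190.8 mm, (b) σ = 226.4 MPa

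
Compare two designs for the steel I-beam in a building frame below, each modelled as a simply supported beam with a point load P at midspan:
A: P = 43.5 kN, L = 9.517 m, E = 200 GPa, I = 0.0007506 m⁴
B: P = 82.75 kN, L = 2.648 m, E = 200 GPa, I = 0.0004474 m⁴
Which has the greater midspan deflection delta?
Model: a simply supported beam with a point load P at midspan, so delta = (P·L^3) / (48·E·I) (SI units).
  A: delta = (43500 × 9.517^3) / (48 × (2 × 10¹¹) × 0.0007506) = 0.005204 m = 5.204 mm
  B: delta = (82750 × 2.648^3) / (48 × (2 × 10¹¹) × 0.0004474) = 0.0003577 m = 0.3577 mm
5.204 mm > 0.3577 mm, so A is larger.
Final answer: A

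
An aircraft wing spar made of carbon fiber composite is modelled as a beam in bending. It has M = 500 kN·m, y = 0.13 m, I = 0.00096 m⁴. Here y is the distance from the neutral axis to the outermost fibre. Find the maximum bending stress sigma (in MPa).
Model: a beam in bending, so sigma = (M·y) / I.
Convert to SI units:
  M = 500 kN·m = 500000 N·m
Substitute:
  sigma = (500000 × 0.13) / 0.00096
  sigma = 6.771 × 10⁷ Pa
Convert: sigma = 6.771 × 10⁷ Pa = 67.71 MPa
Final answer: sigma = 67.71 MPa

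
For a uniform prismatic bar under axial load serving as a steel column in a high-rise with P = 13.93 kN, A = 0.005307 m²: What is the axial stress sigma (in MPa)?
Model: a uniform prismatic bar under axial load, so sigma = P / A.
Convert to SI units:
  P = 13.93 kN = 13930 N
Substitute:
  sigma = 13930 / 0.005307
  sigma = 2.625 × 10⁶ Pa
Convert: sigma = 2.625 × 10⁶ Pa = 2.625 MPa
Final answer: sigma = 2.625 MPa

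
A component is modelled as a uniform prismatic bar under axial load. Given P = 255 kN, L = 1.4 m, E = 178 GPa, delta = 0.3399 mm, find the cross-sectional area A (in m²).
Model: a uniform prismatic bar under axial load, so delta = (P·L) / (A·E).
Solve for A: A = (P·L) / (delta·E).
Convert to SI units:
  P = 255 kN = 255000 N
  E = 178 GPa = 1.78 × 10¹¹ Pa
  delta = 0.3399 mm = 0.0003399 m
Substitute:
  A = (255000 × 1.4) / (0.0003399 × (1.78 × 10¹¹))
  A = 0.005901 m²
Final answer: A = 0.005901 m²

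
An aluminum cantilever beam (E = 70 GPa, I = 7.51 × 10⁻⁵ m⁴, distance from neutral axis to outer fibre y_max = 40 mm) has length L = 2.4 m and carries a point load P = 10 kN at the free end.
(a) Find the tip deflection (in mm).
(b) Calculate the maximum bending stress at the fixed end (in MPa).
(a) Tip deflection of a cantilever with an end point load: δ = P·L^3 / (3·E·I). Convert P = 10 kN = 10000 N, E = 70 GPa = 7 × 10¹⁰ Pa.
  δ = (10000 × 2.4^3) / (3 × (7 × 10¹⁰) × (7.51 × 10⁻⁵)) = 0.008765 m = 8.765 mm
(b) Maximum bending moment at the fixed end: M = P·L = 10000 × 2.4 = 24000 N·m. Convert y_max = 40 mm = 0.04 m.
  σ = M·y_max / I = (24000 × 0.04) / (7.51 × 10⁻⁵) = 1.278 × 10⁷ Pa = 12.78 MPa
Final answer: (a) δ = 8.765 mm, (b) σ = 12.78 MPa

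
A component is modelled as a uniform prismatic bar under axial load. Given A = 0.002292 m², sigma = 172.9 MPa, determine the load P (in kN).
Model: a uniform prismatic bar under axial load, so sigma = P / A.
Solve for P: P = sigma·A.
Convert to SI units:
  sigma = 172.9 MPa = 1.729 × 10⁸ Pa
Substitute:
  P = (1.729 × 10⁸) × 0.002292
  P = 396300 N
Convert: P = 396300 N = 396.3 kN
Final answer: P = 396.3 kN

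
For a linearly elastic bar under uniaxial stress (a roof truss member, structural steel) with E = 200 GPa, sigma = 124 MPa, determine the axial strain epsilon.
Model: a linearly elastic bar under uniaxial stress, so sigma = E·epsilon.
Solve for epsilon: epsilon = sigma / E.
Convert to SI units:
  E = 200 GPa = 2 × 10¹¹ Pa
  sigma = 124 MPa = 1.24 × 10⁸ Pa
Substitute:
  epsilon = (1.24 × 10⁸) / (2 × 10¹¹)
  epsilon = 0.00062
Final answer: epsilon = 0.00062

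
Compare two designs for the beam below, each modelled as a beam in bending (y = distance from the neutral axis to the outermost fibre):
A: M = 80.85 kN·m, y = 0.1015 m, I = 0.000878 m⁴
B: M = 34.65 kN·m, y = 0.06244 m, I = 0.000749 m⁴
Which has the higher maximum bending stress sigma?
Model: a beam in bending (y = distance from the neutral axis to the outermost fibre), so sigma = (M·y) / I (SI units).
  A: sigma = (80850 × 0.1015) / 0.000878 = 9.347 × 10⁶ Pa = 9.347 MPa
  B: sigma = (34650 × 0.06244) / 0.000749 = 2.889 × 10⁶ Pa = 2.889 MPa
9.347 MPa > 2.889 MPa, so A is larger.
Final answer: A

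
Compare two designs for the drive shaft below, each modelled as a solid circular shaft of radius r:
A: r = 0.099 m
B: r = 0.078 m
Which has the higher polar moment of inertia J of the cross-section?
Model: a solid circular shaft of radius r, so J = (π·r^4) / 2 (SI units).
  A: J = (π × 0.099^4) / 2 = 0.0001509 m⁴
  B: J = (π × 0.078^4) / 2 = 5.814 × 10⁻⁵ m⁴
0.0001509 m⁴ > 5.814 × 10⁻⁵ m⁴, so A is larger.
Final answer: A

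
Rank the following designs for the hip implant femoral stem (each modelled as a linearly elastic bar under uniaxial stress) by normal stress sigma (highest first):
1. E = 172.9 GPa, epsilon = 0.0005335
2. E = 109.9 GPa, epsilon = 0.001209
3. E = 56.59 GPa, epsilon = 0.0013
Model: a linearly elastic bar under uniaxial stress, so sigma = E·epsilon (SI units).
  Case 1: sigma = (1.729 × 10¹¹) × 0.0005335 = 9.224 × 10⁷ Pa = 92.24 MPa
  Case 2: sigma = (1.099 × 10¹¹) × 0.001209 = 1.329 × 10⁸ Pa = 132.9 MPa
  Case 3: sigma = (5.659 × 10¹⁰) × 0.0013 = 7.357 × 10⁷ Pa = 73.57 MPa
Ordering: 132.9 MPa (case 2) > 92.24 MPa (case 1) > 73.57 MPa (case 3)
Final answer: 2, 1, 3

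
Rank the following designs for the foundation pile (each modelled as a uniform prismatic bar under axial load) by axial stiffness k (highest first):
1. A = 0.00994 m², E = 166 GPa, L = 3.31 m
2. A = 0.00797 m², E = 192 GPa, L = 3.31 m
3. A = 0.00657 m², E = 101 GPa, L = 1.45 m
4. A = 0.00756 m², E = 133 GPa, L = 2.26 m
Model: a uniform prismatic bar under axial load, so k = (A·E) / L (SI units).
  Case 1: k = (0.00994 × (1.66 × 10¹¹)) / 3.31 = 4.985 × 10⁸ N/m = 498.5 MN/m
  Case 2: k = (0.00797 × (1.92 × 10¹¹)) / 3.31 = 4.623 × 10⁸ N/m = 462.3 MN/m
  Case 3: k = (0.00657 × (1.01 × 10¹¹)) / 1.45 = 4.576 × 10⁸ N/m = 457.6 MN/m
  Case 4: k = (0.00756 × (1.33 × 10¹¹)) / 2.26 = 4.449 × 10⁸ N/m = 444.9 MN/m
Ordering: 498.5 MN/m (case 1) > 462.3 MN/m (case 2) > 457.6 MN/m (case 3) > 444.9 MN/m (case 4)
Final answer: 1, 2, 3, 4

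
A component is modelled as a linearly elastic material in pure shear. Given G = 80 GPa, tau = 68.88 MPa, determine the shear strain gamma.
Model: a linearly elastic material in pure shear, so tau = G·gamma.
Solve for gamma: gamma = tau / G.
Convert to SI units:
  G = 80 GPa = 8 × 10¹⁰ Pa
  tau = 68.88 MPa = 6.888 × 10⁷ Pa
Substitute:
  gamma = (6.888 × 10⁷) / (8 × 10¹⁰)
  gamma = 0.000861
Final answer: gamma = 0.000861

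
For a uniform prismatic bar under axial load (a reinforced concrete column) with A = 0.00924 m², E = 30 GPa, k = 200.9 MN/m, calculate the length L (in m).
Model: a uniform prismatic bar under axial load, so k = (A·E) / L.
Solve for L: L = (A·E) / k.
Convert to SI units:
  E = 30 GPa = 3 × 10¹⁰ Pa
  k = 200.9 MN/m = 2.009 × 10⁸ N/m
Substitute:
  L = (0.00924 × (3 × 10¹⁰)) / (2.009 × 10⁸)
  L = 1.38 m
Final answer: L = 1.38 m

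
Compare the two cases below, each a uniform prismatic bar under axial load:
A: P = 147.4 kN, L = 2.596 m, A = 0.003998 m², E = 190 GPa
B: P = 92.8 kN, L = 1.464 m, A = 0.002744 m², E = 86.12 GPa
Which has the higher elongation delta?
Model: a uniform prismatic bar under axial load, so delta = (P·L) / (A·E) (SI units).
  A: delta = (147400 × 2.596) / (0.003998 × (1.9 × 10¹¹)) = 0.0005037 m = 0.5037 mm
  B: delta = (92800 × 1.464) / (0.002744 × (8.612 × 10¹⁰)) = 0.0005749 m = 0.5749 mm
0.5749 mm > 0.5037 mm, so B is larger.
Final answer: B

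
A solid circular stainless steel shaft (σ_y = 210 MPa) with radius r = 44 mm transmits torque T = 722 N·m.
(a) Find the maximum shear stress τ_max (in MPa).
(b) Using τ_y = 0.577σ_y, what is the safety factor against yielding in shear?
(a) For a solid circular shaft, τ_max = T·r/J with J = π·r^4/2, i.e. τ_max = 2·T / (π·r^3). Convert r = 44 mm = 0.044 m.
  τ_max = (2 × 722) / (π × 0.044^3) = 5.396 × 10⁶ Pa = 5.396 MPa
(b) τ_y = 0.577 × 210 = 121.17 MPa
  SF = τ_y/τ_max = 121.17 / 5.396 = 22.46
Final answer: (a) τ_max = 5.396 MPa, (b) SF = 22.46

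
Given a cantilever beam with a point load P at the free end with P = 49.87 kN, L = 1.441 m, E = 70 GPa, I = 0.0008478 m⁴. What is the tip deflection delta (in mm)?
Model: a cantilever beam with a point load P at the free end, so delta = (P·L^3) / (3·E·I).
Convert to SI units:
  P = 49.87 kN = 49870 N
  E = 70 GPa = 7 × 10¹⁰ Pa
Substitute:
  delta = (49870 × 1.441^3) / (3 × (7 × 10¹⁰) × 0.0008478)
  delta = 0.0008381 m
Convert: delta = 0.0008381 m = 0.8381 mm
Final answer: delta = 0.8381 mm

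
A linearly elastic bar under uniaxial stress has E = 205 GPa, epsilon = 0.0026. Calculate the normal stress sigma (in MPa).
Model: a linearly elastic bar under uniaxial stress, so sigma = E·epsilon.
Convert to SI units:
  E = 205 GPa = 2.05 × 10¹¹ Pa
Substitute:
  sigma = (2.05 × 10¹¹) × 0.0026
  sigma = 5.33 × 10⁸ Pa
Convert: sigma = 5.33 × 10⁸ Pa = 533 MPa
Final answer: sigma = 533 MPa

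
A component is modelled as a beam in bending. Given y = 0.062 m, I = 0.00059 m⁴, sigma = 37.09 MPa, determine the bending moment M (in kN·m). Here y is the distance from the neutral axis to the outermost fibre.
Model: a beam in bending, so sigma = (M·y) / I.
Solve for M: M = (sigma·I) / y.
Convert to SI units:
  sigma = 37.09 MPa = 3.709 × 10⁷ Pa
Substitute:
  M = ((3.709 × 10⁷) × 0.00059) / 0.062
  M = 353000 N·m
Convert: M = 353000 N·m = 353 kN·m
Final answer: M = 353 kN·m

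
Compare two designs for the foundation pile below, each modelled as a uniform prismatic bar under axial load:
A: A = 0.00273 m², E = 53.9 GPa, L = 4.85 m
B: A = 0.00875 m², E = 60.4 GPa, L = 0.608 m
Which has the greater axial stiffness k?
Model: a uniform prismatic bar under axial load, so k = (A·E) / L (SI units).
  A: k = (0.00273 × (5.39 × 10¹⁰)) / 4.85 = 3.034 × 10⁷ N/m = 30.34 MN/m
  B: k = (0.00875 × (6.04 × 10¹⁰)) / 0.608 = 8.692 × 10⁸ N/m = 869.2 MN/m
869.2 MN/m > 30.34 MN/m, so B is larger.
Final answer: B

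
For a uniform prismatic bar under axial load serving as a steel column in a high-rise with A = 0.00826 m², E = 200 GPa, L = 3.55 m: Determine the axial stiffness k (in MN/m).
Model: a uniform prismatic bar under axial load, so k = (A·E) / L.
Convert to SI units:
  E = 200 GPa = 2 × 10¹¹ Pa
Substitute:
  k = (0.00826 × (2 × 10¹¹)) / 3.55
  k = 4.654 × 10⁸ N/m
Convert: k = 4.654 × 10⁸ N/m = 465.4 MN/m
Final answer: k = 465.4 MN/m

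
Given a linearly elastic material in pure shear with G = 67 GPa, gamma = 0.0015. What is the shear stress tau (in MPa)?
Model: a linearly elastic material in pure shear, so tau = G·gamma.
Convert to SI units:
  G = 67 GPa = 6.7 × 10¹⁰ Pa
Substitute:
  tau = (6.7 × 10¹⁰) × 0.0015
  tau = 1.005 × 10⁸ Pa
Convert: tau = 1.005 × 10⁸ Pa = 100.5 MPa
Final answer: tau = 100.5 MPa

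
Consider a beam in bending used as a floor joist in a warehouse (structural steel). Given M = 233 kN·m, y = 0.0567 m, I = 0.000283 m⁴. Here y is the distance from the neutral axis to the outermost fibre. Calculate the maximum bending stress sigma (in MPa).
Model: a beam in bending, so sigma = (M·y) / I.
Convert to SI units:
  M = 233 kN·m = 233000 N·m
Substitute:
  sigma = (233000 × 0.0567) / 0.000283
  sigma = 4.668 × 10⁷ Pa
Convert: sigma = 4.668 × 10⁷ Pa = 46.68 MPa
Final answer: sigma = 46.68 MPa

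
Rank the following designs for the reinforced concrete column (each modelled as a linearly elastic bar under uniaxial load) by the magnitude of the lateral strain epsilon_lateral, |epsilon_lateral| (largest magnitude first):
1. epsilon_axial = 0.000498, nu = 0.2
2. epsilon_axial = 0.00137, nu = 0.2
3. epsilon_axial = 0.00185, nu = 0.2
Model: a linearly elastic bar under uniaxial load, so epsilon_lateral = -nu·epsilon_axial (SI units).
  Case 1: epsilon_lateral = -(0.2 × 0.000498) = -9.96 × 10⁻⁵
  Case 2: epsilon_lateral = -(0.2 × 0.00137) = -0.000274
  Case 3: epsilon_lateral = -(0.2 × 0.00185) = -0.00037
Ordering by |epsilon_lateral|: 0.00037 (case 3) > 0.000274 (case 2) > 9.96 × 10⁻⁵ (case 1)
Final answer: 3, 2, 1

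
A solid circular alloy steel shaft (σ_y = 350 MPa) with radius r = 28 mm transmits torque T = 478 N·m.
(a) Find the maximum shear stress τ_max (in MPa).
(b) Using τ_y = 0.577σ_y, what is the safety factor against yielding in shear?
(a) For a solid circular shaft, τ_max = T·r/J with J = π·r^4/2, i.e. τ_max = 2·T / (π·r^3). Convert r = 28 mm = 0.028 m.
  τ_max = (2 × 478) / (π × 0.028^3) = 1.386 × 10⁷ Pa = 13.86 MPa
(b) τ_y = 0.577 × 350 = 201.95 MPa
  SF = τ_y/τ_max = 201.95 / 13.86 = 14.57
Final answer: (a) τ_max = 13.86 MPa, (b) SF = 14.57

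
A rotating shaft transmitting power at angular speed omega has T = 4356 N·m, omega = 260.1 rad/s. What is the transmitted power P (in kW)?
Model: a rotating shaft transmitting power at angular speed omega, so P = T·omega.
Substitute:
  P = 4356 × 260.1
  P = 1.133 × 10⁶ W
Convert: P = 1.133 × 10⁶ W = 1133 kW
Final answer: P = 1133 kW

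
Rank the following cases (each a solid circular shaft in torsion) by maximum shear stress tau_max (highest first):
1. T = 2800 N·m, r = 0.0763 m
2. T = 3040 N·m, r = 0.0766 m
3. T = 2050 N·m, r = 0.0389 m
Model: a solid circular shaft in torsion, so tau_max = (2·T) / (π·r^3) (SI units).
  Case 1: tau_max = (2 × 2800) / (π × 0.0763^3) = 4.013 × 10⁶ Pa = 4.013 MPa
  Case 2: tau_max = (2 × 3040) / (π × 0.0766^3) = 4.306 × 10⁶ Pa = 4.306 MPa
  Case 3: tau_max = (2 × 2050) / (π × 0.0389^3) = 2.217 × 10⁷ Pa = 22.17 MPa
Ordering: 22.17 MPa (case 3) > 4.306 MPa (case 2) > 4.013 MPa (case 1)
Final answer: 3, 2, 1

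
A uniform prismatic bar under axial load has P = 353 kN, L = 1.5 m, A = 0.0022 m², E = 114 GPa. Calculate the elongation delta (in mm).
Model: a uniform prismatic bar under axial load, so delta = (P·L) / (A·E).
Convert to SI units:
  P = 353 kN = 353000 N
  E = 114 GPa = 1.14 × 10¹¹ Pa
Substitute:
  delta = (353000 × 1.5) / (0.0022 × (1.14 × 10¹¹))
  delta = 0.002111 m
Convert: delta = 0.002111 m = 2.111 mm
Final answer: delta = 2.111 mm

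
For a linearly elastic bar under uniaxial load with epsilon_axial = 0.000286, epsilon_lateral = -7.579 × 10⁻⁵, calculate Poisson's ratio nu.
Model: a linearly elastic bar under uniaxial load, so epsilon_lateral = -nu·epsilon_axial.
Solve for nu: nu = -epsilon_lateral / epsilon_axial.
Substitute:
  nu = -(-7.579 × 10⁻⁵) / 0.000286
  nu = 0.265
Final answer: nu = 0.265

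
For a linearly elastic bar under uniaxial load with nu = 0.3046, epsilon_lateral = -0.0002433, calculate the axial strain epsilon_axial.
Model: a linearly elastic bar under uniaxial load, so epsilon_lateral = -nu·epsilon_axial.
Solve for epsilon_axial: epsilon_axial = -epsilon_lateral / nu.
Substitute:
  epsilon_axial = -(-0.0002433) / 0.3046
  epsilon_axial = 0.0007988
Final answer: epsilon_axial = 0.0007988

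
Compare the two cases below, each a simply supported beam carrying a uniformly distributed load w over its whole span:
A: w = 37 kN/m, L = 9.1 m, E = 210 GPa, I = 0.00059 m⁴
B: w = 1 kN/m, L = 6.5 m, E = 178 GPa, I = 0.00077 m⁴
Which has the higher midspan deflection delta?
Model: a simply supported beam carrying a uniformly distributed load w over its whole span, so delta = (5·w·L^4) / (384·E·I) (SI units).
  A: delta = (5 × 37000 × 9.1^4) / (384 × (2.1 × 10¹¹) × 0.00059) = 0.02666 m = 26.66 mm
  B: delta = (5 × 1000 × 6.5^4) / (384 × (1.78 × 10¹¹) × 0.00077) = 0.0001696 m = 0.1696 mm
26.66 mm > 0.1696 mm, so A is larger.
Final answer: A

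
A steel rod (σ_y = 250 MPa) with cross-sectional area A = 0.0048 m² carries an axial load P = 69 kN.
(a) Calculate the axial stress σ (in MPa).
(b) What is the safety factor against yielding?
(a) Axial stress σ = P/A. Convert P = 69 kN = 69000 N.
  σ = 69000 / 0.0048 = 1.438 × 10⁷ Pa = 14.38 MPa
(b) Safety factor SF = σ_y/σ = 250 / 14.38 = 17.39
Final answer: (a) σ = 14.38 MPa, (b) SF = 17.39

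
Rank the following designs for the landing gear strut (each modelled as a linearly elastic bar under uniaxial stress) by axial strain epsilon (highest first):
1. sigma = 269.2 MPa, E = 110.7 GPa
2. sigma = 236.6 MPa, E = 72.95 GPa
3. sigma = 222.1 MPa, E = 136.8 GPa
Model: a linearly elastic bar under uniaxial stress, so epsilon = sigma / E (SI units).
  Case 1: epsilon = (2.692 × 10⁸) / (1.107 × 10¹¹) = 0.002432
  Case 2: epsilon = (2.366 × 10⁸) / (7.295 × 10¹⁰) = 0.003243
  Case 3: epsilon = (2.221 × 10⁸) / (1.368 × 10¹¹) = 0.001624
Ordering: 0.003243 (case 2) > 0.002432 (case 1) > 0.001624 (case 3)
Final answer: 2, 1, 3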